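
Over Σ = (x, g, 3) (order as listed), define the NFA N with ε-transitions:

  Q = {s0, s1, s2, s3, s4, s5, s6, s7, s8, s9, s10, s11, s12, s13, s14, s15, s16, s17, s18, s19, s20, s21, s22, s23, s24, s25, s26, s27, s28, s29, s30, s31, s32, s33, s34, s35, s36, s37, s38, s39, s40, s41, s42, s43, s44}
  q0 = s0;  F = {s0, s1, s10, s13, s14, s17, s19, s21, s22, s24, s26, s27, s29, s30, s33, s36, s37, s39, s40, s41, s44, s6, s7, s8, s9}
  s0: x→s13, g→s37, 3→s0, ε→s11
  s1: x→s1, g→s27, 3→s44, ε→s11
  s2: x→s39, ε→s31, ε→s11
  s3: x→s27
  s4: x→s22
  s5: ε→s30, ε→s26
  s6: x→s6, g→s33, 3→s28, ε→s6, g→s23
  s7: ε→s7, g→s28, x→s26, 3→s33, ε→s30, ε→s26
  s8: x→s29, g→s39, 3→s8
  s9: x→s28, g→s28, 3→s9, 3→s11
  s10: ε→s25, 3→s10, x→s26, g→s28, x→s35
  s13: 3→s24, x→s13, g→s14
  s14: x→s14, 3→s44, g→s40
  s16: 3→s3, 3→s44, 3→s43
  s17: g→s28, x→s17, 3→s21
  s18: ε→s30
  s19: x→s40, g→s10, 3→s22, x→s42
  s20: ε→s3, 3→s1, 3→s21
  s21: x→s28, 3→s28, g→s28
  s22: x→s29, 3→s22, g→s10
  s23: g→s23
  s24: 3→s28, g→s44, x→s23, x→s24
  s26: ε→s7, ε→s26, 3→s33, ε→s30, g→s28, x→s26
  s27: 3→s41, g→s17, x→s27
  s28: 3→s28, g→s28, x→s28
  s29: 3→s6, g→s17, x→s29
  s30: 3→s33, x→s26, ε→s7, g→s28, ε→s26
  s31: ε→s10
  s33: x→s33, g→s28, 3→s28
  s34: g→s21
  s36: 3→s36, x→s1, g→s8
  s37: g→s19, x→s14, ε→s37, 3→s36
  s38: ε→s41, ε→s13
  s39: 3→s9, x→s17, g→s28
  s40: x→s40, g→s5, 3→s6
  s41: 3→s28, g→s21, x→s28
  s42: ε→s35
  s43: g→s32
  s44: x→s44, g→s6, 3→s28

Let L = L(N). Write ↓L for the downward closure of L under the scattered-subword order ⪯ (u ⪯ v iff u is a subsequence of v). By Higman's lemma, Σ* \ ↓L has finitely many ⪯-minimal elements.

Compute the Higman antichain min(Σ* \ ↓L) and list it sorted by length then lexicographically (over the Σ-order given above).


min(Σ*\↓L) = [x33, gggg, g3xg3x, g3gg3x].

|Q|=45, |F|=25, |δ|=117 (23 ε).
min D↑ (24 st, q0=0, F={9}): 0:x→1,g→2,3→0 1:x→1,g→3,3→4 2:x→3,g→5,3→6 3:x→3,g→7,3→8 4:x→4,g→8,3→9 5:x→7,g→10,3→11 6:x→12,g→13,3→6 7:x→7,g→14,3→15 8:x→8,g→15,3→9 9:x→9,g→9,3→9 10:x→14,g→9,3→10 11:x→16,g→10,3→11 12:x→12,g→17,3→8 13:x→16,g→18,3→13 14:x→14,g→9,3→19 15:x→15,g→19,3→9 16:x→16,g→20,3→15 17:x→17,g→20,3→21 18:x→20,g→9,3→22 19:x→19,g→9,3→9 20:x→20,g→9,3→23 21:x→9,g→23,3→9 22:x→9,g→9,3→22 23:x→9,g→9,3→9.
'x33': N↓-sim [32, 22, 8, 1] end={s28} ∉↓L; 3/3 del acc.
'gggg': N↓-sim [32, 29, 24, 15, 2] end={s23,s28} — reject; 4/4 del acc.
'g3xg3x': run [32, 29, 23, 16, 8, 3, 1] end={s28} ∉↓L; 6/6 del acc.
'g3gg3x': N↓-sim [32, 29, 23, 19, 8, 4, 1] end={s28} ∉↓L; 6/6 deletions ∈↓L.
4 minimals (antichain).


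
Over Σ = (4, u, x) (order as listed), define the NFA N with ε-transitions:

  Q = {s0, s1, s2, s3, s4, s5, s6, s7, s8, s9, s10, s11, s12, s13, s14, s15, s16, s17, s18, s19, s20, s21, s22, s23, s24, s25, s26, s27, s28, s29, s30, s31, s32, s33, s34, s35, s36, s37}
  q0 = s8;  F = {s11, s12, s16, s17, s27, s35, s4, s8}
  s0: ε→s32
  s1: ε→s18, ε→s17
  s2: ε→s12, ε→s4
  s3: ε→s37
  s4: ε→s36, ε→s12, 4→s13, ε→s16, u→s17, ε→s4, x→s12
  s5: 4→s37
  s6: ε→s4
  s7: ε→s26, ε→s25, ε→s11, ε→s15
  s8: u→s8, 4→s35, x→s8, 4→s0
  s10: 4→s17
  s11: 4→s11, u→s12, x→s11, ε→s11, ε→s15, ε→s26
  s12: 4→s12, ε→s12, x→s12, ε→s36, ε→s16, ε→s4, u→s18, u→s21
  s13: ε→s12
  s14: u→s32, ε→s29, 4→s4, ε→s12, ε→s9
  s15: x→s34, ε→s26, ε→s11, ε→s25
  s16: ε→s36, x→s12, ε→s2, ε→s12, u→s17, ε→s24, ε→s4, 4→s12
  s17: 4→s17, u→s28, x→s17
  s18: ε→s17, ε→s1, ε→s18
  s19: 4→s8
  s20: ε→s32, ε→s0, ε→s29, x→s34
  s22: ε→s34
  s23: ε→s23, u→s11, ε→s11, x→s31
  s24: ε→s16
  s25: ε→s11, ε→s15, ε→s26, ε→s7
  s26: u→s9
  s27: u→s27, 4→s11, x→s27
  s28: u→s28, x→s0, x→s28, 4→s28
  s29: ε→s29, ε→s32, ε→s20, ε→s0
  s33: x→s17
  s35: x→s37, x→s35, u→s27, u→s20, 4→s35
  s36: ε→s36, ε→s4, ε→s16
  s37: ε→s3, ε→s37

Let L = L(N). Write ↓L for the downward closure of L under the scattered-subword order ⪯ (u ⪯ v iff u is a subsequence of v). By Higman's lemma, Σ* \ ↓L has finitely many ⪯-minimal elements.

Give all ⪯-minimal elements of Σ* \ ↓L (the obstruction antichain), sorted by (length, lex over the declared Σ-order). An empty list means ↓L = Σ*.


min(Σ*\↓L) = [4u4uuu].

|Q|=38, |F|=8, |δ|=100 (57 ε).
min D↑ (7 st, q0=0, F={6}): 0:4→1,u→0,x→0 1:4→1,u→2,x→1 2:4→3,u→2,x→2 3:4→3,u→4,x→3 4:4→4,u→5,x→4 5:4→5,u→6,x→5 6:4→6,u→6,x→6 [Hopcroft].
'4u4uuu': run [28, 27, 24, 21, 15, 7, 3] end={s0,s28,s32} — reject; 6/6 del acc.
1 minimals (antichain).


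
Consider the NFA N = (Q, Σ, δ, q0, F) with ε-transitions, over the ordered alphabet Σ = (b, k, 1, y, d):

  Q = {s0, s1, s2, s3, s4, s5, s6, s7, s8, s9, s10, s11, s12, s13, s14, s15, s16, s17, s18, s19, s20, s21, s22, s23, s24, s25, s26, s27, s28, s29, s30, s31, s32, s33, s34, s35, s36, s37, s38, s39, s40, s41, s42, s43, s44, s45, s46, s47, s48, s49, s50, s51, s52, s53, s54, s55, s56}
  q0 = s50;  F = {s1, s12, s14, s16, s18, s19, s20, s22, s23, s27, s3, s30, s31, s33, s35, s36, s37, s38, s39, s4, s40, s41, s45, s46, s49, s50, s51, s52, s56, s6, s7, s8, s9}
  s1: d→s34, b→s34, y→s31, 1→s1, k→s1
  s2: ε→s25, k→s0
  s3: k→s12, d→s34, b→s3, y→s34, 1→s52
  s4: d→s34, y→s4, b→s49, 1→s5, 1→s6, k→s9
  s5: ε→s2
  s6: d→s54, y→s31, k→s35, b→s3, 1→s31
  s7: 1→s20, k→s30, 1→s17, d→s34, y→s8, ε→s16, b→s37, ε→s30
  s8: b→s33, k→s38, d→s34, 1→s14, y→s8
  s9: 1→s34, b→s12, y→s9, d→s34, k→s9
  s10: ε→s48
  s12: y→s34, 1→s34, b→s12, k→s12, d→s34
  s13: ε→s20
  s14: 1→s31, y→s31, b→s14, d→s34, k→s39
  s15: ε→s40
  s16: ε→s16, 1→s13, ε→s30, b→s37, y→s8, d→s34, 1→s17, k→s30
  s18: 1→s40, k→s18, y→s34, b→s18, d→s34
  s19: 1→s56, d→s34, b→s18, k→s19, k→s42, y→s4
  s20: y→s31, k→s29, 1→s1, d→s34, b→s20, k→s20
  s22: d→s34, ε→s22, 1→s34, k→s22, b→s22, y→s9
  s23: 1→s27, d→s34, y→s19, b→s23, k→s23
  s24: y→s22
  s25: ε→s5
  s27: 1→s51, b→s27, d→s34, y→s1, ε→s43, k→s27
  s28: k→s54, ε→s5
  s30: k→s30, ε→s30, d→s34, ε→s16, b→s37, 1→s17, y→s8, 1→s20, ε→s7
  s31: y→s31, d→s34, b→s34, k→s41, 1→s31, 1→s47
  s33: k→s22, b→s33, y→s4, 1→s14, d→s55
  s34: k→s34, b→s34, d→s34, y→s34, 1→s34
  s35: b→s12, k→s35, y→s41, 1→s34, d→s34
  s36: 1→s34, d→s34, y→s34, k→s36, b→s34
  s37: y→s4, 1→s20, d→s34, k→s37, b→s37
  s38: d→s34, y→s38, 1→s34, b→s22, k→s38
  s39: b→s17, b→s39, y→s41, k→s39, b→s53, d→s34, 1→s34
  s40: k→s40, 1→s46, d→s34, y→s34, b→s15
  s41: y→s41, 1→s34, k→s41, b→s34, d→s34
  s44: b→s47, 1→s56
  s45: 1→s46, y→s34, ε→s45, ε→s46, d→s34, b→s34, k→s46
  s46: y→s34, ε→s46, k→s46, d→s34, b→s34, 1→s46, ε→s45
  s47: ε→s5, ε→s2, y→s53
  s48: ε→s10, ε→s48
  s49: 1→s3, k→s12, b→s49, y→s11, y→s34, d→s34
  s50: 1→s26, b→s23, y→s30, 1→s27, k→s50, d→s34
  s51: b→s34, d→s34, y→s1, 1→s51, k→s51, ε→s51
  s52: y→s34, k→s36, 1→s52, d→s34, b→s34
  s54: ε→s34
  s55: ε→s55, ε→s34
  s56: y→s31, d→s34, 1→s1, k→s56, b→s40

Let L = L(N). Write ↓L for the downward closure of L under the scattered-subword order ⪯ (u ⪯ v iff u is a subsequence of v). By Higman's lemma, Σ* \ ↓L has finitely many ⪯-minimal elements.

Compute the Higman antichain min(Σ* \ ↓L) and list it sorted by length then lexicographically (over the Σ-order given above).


A = [d, 11b, 1yb, byby, yyk1].

|Q|=57, |F|=33, |δ|=215 (28 ε).
min D↑ (31 st, q0=0, F={4}): 0:b→1,k→0,1→2,y→3,d→4 1:b→1,k→1,1→2,y→5,d→4 2:b→2,k→2,1→6,y→7,d→4 3:b→8,k→3,1→9,y→10,d→4 4:b→4,k→4,1→4,y→4,d→4 5:b→11,k→5,1→12,y→13,d→4 6:b→4,k→6,1→6,y→7,d→4 7:b→4,k→7,1→7,y→14,d→4 8:b→8,k→8,1→9,y→13,d→4 9:b→9,k→9,1→7,y→14,d→4 10:b→15,k→16,1→17,y→10,d→4 11:b→11,k→11,1→18,y→4,d→4 12:b→18,k→12,1→7,y→14,d→4 13:b→19,k→20,1→21,y→13,d→4 14:b→4,k→22,1→14,y→14,d→4 15:b→15,k→23,1→17,y→13,d→4 16:b→23,k→16,1→4,y→16,d→4 17:b→17,k→24,1→14,y→14,d→4 18:b→18,k→18,1→25,y→4,d→4 19:b→19,k→26,1→27,y→4,d→4 20:b→26,k→20,1→4,y→20,d→4 21:b→27,k→28,1→14,y→14,d→4 22:b→4,k→22,1→4,y→22,d→4 23:b→23,k→23,1→4,y→20,d→4 24:b→24,k→24,1→4,y→22,d→4 25:b→4,k→25,1→25,y→4,d→4 26:b→26,k→26,1→4,y→4,d→4 27:b→27,k→26,1→29,y→4,d→4 28:b→26,k→28,1→4,y→22,d→4 29:b→4,k→30,1→29,y→4,d→4 30:b→4,k→30,1→4,y→4,d→4 [Hopcroft].
'd': run [50, 3] end={s34,s54,s55} ∉↓L; 1/1 single-dels accept.
'11b': run [50, 32, 15, 1] end={s34} rej; 3/3 single-dels accept.
'1yb': run [50, 32, 10, 1] end={s34} rej; 3/3 single-dels accept.
'byby': N↓-sim [50, 42, 29, 12, 2] end={s11,s34} — reject; 4/4 single-dels accept.
'yyk1': |S_i|=[50, 44, 28, 12, 1] end={s34} — reject; 4/4 deletions ∈↓L.
5 words, ⪯-incomp.


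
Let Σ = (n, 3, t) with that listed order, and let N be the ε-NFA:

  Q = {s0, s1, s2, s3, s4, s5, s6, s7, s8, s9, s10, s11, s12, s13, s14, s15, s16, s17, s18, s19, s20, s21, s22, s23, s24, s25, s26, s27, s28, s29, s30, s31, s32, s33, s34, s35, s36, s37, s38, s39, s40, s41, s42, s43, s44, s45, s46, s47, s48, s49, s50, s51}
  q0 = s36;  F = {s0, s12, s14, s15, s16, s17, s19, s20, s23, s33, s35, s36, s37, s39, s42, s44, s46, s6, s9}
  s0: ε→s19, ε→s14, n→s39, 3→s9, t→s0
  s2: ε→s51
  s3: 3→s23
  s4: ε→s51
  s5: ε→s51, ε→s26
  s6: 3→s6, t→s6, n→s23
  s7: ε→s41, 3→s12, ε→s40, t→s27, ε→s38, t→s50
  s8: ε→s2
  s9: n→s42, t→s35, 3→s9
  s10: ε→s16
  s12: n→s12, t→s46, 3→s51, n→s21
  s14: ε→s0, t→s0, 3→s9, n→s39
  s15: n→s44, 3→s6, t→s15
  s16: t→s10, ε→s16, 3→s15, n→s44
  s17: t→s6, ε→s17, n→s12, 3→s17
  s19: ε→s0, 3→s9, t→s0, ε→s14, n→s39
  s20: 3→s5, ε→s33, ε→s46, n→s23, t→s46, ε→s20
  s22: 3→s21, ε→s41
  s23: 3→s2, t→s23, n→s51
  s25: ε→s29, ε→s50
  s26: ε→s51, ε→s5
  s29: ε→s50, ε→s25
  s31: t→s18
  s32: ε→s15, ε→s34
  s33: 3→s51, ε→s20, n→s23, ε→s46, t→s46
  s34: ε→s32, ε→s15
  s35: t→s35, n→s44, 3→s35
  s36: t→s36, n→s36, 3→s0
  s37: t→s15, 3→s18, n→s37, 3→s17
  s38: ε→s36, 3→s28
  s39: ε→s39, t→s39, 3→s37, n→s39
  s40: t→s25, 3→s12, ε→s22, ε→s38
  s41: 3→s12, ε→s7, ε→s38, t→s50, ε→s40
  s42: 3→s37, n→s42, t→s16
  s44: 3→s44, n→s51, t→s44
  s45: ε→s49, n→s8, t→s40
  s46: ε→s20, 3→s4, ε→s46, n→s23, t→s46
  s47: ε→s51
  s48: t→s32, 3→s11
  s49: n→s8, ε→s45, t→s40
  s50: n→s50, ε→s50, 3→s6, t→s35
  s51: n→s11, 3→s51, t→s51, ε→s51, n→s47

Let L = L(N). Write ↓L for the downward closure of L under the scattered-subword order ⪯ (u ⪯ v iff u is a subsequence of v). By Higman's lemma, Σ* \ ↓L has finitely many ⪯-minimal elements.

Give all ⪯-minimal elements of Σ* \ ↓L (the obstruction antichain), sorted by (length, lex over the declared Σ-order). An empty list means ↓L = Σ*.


Antichain: [33tnn, 3n33n3].

|Q|=52, |F|=19, |δ|=129 (46 ε).
min D↑ (16 st, q0=0, F={13}): 0:n→0,3→1,t→0 1:n→2,3→3,t→1 2:n→2,3→4,t→2 3:n→5,3→3,t→6 4:n→4,3→7,t→8 5:n→5,3→4,t→9 6:n→10,3→6,t→6 7:n→11,3→7,t→12 8:n→10,3→12,t→8 9:n→10,3→8,t→9 10:n→13,3→10,t→10 11:n→11,3→13,t→14 12:n→15,3→12,t→12 13:n→13,3→13,t→13 14:n→15,3→13,t→14 15:n→13,3→13,t→15 [Hopcroft].
'33tnn': N↓-sim [29, 28, 24, 17, 6, 3] end={s11,s47,s51} — reject; 5/5 deletions ∈↓L.
'3n33n3': |S_i|=[29, 28, 23, 19, 17, 13, 7] end={s11,s2,s26,s4,s47,s5,s51} — reject; 6/6 single-dels accept.
2 words, ⪯-incomp.


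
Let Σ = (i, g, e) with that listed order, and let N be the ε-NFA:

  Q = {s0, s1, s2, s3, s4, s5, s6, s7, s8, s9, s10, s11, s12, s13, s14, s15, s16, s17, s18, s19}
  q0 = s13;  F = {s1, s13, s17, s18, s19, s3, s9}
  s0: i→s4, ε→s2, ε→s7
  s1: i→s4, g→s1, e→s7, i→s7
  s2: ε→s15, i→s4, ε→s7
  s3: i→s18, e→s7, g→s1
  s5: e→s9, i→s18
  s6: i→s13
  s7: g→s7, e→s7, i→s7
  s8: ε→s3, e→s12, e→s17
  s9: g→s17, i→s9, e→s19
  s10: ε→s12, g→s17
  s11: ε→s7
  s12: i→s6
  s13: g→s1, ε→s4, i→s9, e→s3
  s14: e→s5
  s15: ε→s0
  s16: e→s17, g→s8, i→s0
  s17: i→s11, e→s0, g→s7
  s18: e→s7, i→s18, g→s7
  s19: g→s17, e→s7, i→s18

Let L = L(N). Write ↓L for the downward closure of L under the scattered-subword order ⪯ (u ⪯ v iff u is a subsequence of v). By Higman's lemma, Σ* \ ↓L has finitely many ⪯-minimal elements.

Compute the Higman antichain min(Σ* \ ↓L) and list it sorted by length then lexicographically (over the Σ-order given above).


Antichain: [gi, ge, ee, igg, eig].

|Q|=20, |F|=7, |δ|=47 (9 ε).
min D↑ (8 st, q0=0, F={6}): 0:i→1,g→2,e→3 1:i→1,g→4,e→5 2:i→6,g→2,e→6 3:i→7,g→2,e→6 4:i→6,g→6,e→6 5:i→7,g→4,e→6 6:i→6,g→6,e→6 7:i→7,g→6,e→6.
'gi': run [13, 8, 3] end={s11,s4,s7} rej; 2/2 del acc.
'ge': run [13, 8, 5] end={s0,s15,s2,s4,s7} — reject; 2/2 deletions ∈↓L.
'ee': run [13, 11, 5] end={s0,s15,s2,s4,s7} — reject; 2/2 deletions ∈↓L.
'igg': N↓-sim [13, 10, 7, 1] end={s7} — reject; 3/3 deletions ∈↓L.
'eig': |S_i|=[13, 11, 4, 1] end={s7} — reject; 3/3 deletions ∈↓L.
5 minimals (antichain).


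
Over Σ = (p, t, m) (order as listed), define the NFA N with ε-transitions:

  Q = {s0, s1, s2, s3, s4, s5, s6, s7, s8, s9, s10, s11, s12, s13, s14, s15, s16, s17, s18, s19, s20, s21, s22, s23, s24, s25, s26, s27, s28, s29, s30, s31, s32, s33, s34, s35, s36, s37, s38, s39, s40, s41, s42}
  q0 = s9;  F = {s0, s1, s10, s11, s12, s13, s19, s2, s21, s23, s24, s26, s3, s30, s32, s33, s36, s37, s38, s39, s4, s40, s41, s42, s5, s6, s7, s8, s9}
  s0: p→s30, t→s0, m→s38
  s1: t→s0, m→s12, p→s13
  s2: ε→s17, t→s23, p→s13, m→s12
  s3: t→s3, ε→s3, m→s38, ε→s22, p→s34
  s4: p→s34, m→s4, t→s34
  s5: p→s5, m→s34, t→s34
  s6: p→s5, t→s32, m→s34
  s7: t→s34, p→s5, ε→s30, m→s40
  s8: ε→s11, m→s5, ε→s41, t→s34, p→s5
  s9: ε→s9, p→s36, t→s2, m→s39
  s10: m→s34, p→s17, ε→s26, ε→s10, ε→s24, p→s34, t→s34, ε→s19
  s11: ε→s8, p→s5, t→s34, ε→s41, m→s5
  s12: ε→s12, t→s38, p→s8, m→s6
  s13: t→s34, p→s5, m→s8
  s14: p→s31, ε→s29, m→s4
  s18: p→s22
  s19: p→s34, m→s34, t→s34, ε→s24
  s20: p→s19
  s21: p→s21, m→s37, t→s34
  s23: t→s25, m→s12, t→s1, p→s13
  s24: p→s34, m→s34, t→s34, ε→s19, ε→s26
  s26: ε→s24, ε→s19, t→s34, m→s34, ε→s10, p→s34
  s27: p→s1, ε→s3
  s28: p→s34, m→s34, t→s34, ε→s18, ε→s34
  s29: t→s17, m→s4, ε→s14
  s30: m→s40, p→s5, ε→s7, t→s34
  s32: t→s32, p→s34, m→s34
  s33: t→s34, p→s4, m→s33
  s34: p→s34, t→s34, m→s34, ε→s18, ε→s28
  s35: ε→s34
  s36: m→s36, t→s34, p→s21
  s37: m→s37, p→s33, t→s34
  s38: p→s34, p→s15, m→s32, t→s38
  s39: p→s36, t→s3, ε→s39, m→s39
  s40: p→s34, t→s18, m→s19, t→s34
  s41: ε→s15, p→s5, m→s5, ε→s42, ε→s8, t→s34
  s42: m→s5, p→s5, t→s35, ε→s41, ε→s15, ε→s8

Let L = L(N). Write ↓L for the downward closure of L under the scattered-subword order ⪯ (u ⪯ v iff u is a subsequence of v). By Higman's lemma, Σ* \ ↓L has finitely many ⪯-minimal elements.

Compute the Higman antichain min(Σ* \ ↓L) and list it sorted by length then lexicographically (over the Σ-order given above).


A = [pt, mtp, tppm, tmmm, ppmppp, ttttmp].

|Q|=43, |F|=29, |δ|=140 (36 ε).
min D↑ (23 st, q0=0, F={5}): 0:p→1,t→2,m→3 1:p→4,t→5,m→1 2:p→6,t→7,m→8 3:p→1,t→9,m→3 4:p→4,t→5,m→10 5:p→5,t→5,m→5 6:p→11,t→5,m→12 7:p→6,t→13,m→8 8:p→12,t→14,m→15 9:p→5,t→9,m→14 10:p→16,t→5,m→10 11:p→11,t→5,m→5 12:p→11,t→5,m→11 13:p→6,t→17,m→8 14:p→5,t→14,m→18 15:p→11,t→18,m→5 16:p→19,t→5,m→16 17:p→20,t→17,m→14 18:p→5,t→18,m→5 19:p→5,t→5,m→19 20:p→11,t→5,m→21 21:p→5,t→5,m→22 22:p→5,t→5,m→5.
'pt': N↓-sim [37, 25, 5] end={s18,s22,s28,s34,s35} — reject; 2/2 del acc.
'mtp': run [37, 28, 9, 5] end={s15,s18,s22,s28,s34} — reject; 3/3 del acc.
'tppm': run [37, 30, 20, 6, 4] end={s18,s22,s28,s34} ∉↓L; 4/4 deletions ∈↓L.
'tmmm': |S_i|=[37, 30, 21, 12, 4] end={s18,s22,s28,s34} rej; 4/4 deletions ∈↓L.
'ppmppp': |S_i|=[37, 25, 10, 7, 6, 5, 4] end={s18,s22,s28,s34} ∉↓L; 6/6 single-dels accept.
'ttttmp': |S_i|=[37, 30, 29, 28, 19, 13, 6] end={s15,s17,s18,s22,s28,s34} rej; 6/6 single-dels accept.
6 minimals (antichain).


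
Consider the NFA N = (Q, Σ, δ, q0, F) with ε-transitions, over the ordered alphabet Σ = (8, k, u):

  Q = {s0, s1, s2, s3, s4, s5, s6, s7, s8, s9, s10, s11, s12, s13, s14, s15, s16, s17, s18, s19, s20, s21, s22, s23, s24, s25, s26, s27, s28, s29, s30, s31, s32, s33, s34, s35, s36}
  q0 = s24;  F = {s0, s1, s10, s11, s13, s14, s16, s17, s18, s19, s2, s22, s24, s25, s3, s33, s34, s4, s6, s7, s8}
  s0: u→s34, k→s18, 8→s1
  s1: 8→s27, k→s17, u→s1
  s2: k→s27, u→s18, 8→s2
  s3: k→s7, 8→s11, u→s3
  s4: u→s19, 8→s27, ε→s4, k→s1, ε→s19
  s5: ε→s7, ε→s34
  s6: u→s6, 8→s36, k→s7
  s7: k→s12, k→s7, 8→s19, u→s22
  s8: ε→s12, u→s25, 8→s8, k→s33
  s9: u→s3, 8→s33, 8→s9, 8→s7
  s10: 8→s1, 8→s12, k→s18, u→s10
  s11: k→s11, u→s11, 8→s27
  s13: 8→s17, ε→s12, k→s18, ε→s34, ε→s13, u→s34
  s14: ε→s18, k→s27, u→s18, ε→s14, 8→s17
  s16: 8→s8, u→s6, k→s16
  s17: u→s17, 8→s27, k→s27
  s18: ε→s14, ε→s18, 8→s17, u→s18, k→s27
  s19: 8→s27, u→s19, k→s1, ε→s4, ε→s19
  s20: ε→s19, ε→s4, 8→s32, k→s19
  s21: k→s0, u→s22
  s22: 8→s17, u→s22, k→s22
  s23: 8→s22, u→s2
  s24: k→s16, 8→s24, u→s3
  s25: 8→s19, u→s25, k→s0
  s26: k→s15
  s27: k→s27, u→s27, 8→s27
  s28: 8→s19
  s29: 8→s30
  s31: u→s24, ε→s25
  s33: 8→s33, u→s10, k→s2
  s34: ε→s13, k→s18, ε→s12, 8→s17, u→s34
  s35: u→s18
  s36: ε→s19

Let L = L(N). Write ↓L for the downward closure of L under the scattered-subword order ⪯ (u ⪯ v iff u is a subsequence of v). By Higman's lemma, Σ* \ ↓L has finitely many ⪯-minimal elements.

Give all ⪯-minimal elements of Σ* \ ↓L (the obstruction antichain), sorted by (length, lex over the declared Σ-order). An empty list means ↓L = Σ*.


|Q|=37, |F|=21, |δ|=103 (20 ε).
min D↑ (19 st, q0=0, F={10}): 0:8→0,k→1,u→2 1:8→3,k→1,u→4 2:8→5,k→6,u→2 3:8→3,k→7,u→8 4:8→9,k→6,u→4 5:8→10,k→5,u→5 6:8→9,k→6,u→11 7:8→7,k→12,u→13 8:8→9,k→14,u→8 9:8→10,k→15,u→9 10:8→10,k→10,u→10 11:8→16,k→11,u→11 12:8→12,k→10,u→17 13:8→15,k→17,u→13 14:8→15,k→17,u→18 15:8→10,k→16,u→15 16:8→10,k→10,u→16 17:8→16,k→10,u→17 18:8→16,k→17,u→18.
'u88': |S_i|=[24, 19, 8, 1] end={s27} ∉↓L; 3/3 deletions ∈↓L.
'k8kkk': run [24, 22, 17, 12, 5, 1] end={s27} rej; 5/5 deletions ∈↓L.
'uku8k': run [24, 19, 14, 12, 2, 1] end={s27} ∉↓L; 5/5 deletions ∈↓L.
3 minimals (antichain).

min(Σ*\↓L) = [u88, k8kkk, uku8k].


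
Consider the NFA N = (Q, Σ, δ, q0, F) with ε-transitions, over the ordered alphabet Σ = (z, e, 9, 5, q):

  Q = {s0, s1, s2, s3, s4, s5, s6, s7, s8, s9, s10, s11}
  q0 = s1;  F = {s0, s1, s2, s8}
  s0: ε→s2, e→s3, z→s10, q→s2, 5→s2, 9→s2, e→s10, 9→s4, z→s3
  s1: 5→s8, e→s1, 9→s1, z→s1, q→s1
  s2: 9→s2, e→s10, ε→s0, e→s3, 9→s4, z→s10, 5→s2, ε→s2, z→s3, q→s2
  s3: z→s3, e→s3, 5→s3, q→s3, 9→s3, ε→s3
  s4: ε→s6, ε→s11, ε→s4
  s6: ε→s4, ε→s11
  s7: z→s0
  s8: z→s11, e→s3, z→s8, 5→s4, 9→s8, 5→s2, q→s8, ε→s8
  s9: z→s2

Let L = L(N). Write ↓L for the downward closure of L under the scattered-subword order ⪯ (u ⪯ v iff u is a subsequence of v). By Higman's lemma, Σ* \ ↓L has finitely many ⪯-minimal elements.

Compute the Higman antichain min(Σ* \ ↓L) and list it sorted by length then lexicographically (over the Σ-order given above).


|Q|=12, |F|=4, |δ|=45 (10 ε).
min D↑ (4 st, q0=0, F={2}): 0:z→0,e→0,9→0,5→1,q→0 1:z→1,e→2,9→1,5→3,q→1 2:z→2,e→2,9→2,5→2,q→2 3:z→2,e→2,9→3,5→3,q→3.
'5e': run [9, 8, 2] end={s10,s3} ∉↓L; 2/2 del acc.
'55z': |S_i|=[9, 8, 7, 2] end={s10,s3} rej; 3/3 deletions ∈↓L.
2 words, ⪯-incomp.

Antichain: [5e, 55z].


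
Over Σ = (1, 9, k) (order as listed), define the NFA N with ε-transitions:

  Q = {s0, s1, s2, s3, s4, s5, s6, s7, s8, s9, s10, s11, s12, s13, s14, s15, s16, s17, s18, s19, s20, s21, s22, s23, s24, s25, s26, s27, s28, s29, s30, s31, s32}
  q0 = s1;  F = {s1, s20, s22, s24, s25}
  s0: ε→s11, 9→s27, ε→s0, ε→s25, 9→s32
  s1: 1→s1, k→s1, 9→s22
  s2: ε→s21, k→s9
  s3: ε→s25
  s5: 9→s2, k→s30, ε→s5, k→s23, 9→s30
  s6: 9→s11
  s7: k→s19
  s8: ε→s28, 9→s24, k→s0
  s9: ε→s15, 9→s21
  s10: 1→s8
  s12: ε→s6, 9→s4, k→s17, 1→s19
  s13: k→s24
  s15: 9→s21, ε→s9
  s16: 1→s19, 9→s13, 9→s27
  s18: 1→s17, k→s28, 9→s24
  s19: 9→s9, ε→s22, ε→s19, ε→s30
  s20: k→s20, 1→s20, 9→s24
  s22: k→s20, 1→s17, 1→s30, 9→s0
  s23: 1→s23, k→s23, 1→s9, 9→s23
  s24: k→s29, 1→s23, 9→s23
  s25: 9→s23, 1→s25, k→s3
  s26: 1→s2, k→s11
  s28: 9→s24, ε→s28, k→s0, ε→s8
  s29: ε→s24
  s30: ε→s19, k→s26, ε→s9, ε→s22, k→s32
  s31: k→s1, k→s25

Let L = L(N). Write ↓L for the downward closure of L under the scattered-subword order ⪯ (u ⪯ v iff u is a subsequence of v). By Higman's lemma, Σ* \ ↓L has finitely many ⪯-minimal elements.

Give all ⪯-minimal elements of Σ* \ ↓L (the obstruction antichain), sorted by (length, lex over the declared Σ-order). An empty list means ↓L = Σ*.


A = [999, 9k91].

|Q|=33, |F|=5, |δ|=72 (19 ε).
min D↑ (6 st, q0=0, F={4}): 0:1→0,9→1,k→0 1:1→1,9→2,k→3 2:1→2,9→4,k→2 3:1→3,9→5,k→3 4:1→4,9→4,k→4 5:1→4,9→4,k→5 [Hopcroft].
'999': |S_i|=[20, 19, 12, 6] end={s15,s21,s23,s27,s32,s9} — reject; 3/3 single-dels accept.
'9k91': N↓-sim [20, 19, 13, 6, 4] end={s15,s21,s23,s9} — reject; 4/4 deletions ∈↓L.
2 minimals (antichain).


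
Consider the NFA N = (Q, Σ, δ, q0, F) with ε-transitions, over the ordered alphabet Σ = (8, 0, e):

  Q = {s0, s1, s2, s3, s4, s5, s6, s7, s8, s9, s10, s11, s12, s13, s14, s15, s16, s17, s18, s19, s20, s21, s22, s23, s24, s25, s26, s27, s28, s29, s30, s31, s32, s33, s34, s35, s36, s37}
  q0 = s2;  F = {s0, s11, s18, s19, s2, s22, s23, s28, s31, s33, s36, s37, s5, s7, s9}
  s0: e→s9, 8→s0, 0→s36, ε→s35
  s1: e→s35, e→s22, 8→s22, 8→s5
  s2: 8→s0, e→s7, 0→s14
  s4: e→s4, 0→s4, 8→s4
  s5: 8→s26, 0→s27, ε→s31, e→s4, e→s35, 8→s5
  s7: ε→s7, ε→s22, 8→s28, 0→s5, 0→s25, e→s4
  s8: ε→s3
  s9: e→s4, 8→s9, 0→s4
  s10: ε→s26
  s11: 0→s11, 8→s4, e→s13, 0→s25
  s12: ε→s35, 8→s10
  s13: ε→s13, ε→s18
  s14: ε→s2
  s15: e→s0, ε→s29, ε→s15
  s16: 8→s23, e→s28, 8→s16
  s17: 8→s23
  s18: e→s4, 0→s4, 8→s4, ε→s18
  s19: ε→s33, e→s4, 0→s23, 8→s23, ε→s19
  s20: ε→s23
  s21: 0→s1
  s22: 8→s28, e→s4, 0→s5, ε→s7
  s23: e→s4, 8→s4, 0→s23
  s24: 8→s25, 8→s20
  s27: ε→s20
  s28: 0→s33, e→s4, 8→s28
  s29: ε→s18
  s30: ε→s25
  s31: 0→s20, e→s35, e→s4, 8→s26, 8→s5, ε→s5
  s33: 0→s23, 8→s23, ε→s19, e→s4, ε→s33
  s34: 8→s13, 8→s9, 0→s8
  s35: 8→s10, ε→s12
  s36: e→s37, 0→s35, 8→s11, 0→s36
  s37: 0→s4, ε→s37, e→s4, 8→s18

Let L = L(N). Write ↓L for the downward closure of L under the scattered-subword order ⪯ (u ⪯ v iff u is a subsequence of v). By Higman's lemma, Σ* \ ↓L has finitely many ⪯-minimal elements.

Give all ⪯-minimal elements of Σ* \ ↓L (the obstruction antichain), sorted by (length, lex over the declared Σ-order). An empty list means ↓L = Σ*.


Antichain: [ee, 8e0, 8088, e008].

|Q|=38, |F|=15, |δ|=97 (25 ε).
min D↑ (13 st, q0=0, F={7}): 0:8→1,0→0,e→2 1:8→1,0→3,e→4 2:8→5,0→6,e→7 3:8→8,0→3,e→9 4:8→4,0→7,e→7 5:8→5,0→10,e→7 6:8→6,0→11,e→7 7:8→7,0→7,e→7 8:8→7,0→8,e→12 9:8→12,0→7,e→7 10:8→11,0→11,e→7 11:8→7,0→11,e→7 12:8→7,0→7,e→7.
'ee': N↓-sim [25, 20, 5] end={s10,s12,s26,s35,s4} — reject; 2/2 deletions ∈↓L.
'8e0': |S_i|=[25, 21, 9, 1] end={s4} — reject; 3/3 single-dels accept.
'8088': |S_i|=[25, 21, 16, 8, 1] end={s4} rej; 4/4 deletions ∈↓L.
'e008': N↓-sim [25, 20, 13, 4, 1] end={s4} — reject; 4/4 single-dels accept.
4 obstructions.


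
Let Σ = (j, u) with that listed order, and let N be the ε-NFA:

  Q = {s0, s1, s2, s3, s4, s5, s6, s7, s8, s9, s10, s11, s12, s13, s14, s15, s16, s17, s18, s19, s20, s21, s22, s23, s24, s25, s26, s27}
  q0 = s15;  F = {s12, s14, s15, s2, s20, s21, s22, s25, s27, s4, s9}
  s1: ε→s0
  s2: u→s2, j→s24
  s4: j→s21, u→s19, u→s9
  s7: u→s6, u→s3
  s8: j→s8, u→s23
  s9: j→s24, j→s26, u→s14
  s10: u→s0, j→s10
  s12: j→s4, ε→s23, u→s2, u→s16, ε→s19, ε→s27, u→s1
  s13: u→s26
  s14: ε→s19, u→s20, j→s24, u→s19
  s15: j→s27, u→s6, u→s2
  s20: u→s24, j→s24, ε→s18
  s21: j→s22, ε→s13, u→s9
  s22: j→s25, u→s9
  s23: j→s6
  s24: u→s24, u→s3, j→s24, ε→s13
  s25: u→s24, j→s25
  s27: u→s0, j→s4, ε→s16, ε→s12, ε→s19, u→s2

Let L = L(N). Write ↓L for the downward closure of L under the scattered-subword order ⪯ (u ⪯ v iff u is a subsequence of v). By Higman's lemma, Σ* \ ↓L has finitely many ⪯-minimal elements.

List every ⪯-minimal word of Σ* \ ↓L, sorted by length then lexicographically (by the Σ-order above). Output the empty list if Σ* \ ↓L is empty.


min(Σ*\↓L) = [uj, jjjjju, jjuuuu].

|Q|=28, |F|=11, |δ|=51 (11 ε).
min D↑ (11 st, q0=0, F={4}): 0:j→1,u→2 1:j→3,u→2 2:j→4,u→2 3:j→5,u→6 4:j→4,u→4 5:j→7,u→6 6:j→4,u→8 7:j→9,u→6 8:j→4,u→10 9:j→9,u→4 10:j→4,u→4 [Hopcroft].
'uj': run [22, 14, 4] end={s13,s24,s26,s3} — reject; 2/2 single-dels accept.
'jjjjju': |S_i|=[22, 21, 14, 12, 11, 5, 4] end={s13,s24,s26,s3} ∉↓L; 6/6 deletions ∈↓L.
'jjuuuu': run [22, 21, 14, 9, 8, 7, 4] end={s13,s24,s26,s3} — reject; 6/6 single-dels accept.
3 obstructions.


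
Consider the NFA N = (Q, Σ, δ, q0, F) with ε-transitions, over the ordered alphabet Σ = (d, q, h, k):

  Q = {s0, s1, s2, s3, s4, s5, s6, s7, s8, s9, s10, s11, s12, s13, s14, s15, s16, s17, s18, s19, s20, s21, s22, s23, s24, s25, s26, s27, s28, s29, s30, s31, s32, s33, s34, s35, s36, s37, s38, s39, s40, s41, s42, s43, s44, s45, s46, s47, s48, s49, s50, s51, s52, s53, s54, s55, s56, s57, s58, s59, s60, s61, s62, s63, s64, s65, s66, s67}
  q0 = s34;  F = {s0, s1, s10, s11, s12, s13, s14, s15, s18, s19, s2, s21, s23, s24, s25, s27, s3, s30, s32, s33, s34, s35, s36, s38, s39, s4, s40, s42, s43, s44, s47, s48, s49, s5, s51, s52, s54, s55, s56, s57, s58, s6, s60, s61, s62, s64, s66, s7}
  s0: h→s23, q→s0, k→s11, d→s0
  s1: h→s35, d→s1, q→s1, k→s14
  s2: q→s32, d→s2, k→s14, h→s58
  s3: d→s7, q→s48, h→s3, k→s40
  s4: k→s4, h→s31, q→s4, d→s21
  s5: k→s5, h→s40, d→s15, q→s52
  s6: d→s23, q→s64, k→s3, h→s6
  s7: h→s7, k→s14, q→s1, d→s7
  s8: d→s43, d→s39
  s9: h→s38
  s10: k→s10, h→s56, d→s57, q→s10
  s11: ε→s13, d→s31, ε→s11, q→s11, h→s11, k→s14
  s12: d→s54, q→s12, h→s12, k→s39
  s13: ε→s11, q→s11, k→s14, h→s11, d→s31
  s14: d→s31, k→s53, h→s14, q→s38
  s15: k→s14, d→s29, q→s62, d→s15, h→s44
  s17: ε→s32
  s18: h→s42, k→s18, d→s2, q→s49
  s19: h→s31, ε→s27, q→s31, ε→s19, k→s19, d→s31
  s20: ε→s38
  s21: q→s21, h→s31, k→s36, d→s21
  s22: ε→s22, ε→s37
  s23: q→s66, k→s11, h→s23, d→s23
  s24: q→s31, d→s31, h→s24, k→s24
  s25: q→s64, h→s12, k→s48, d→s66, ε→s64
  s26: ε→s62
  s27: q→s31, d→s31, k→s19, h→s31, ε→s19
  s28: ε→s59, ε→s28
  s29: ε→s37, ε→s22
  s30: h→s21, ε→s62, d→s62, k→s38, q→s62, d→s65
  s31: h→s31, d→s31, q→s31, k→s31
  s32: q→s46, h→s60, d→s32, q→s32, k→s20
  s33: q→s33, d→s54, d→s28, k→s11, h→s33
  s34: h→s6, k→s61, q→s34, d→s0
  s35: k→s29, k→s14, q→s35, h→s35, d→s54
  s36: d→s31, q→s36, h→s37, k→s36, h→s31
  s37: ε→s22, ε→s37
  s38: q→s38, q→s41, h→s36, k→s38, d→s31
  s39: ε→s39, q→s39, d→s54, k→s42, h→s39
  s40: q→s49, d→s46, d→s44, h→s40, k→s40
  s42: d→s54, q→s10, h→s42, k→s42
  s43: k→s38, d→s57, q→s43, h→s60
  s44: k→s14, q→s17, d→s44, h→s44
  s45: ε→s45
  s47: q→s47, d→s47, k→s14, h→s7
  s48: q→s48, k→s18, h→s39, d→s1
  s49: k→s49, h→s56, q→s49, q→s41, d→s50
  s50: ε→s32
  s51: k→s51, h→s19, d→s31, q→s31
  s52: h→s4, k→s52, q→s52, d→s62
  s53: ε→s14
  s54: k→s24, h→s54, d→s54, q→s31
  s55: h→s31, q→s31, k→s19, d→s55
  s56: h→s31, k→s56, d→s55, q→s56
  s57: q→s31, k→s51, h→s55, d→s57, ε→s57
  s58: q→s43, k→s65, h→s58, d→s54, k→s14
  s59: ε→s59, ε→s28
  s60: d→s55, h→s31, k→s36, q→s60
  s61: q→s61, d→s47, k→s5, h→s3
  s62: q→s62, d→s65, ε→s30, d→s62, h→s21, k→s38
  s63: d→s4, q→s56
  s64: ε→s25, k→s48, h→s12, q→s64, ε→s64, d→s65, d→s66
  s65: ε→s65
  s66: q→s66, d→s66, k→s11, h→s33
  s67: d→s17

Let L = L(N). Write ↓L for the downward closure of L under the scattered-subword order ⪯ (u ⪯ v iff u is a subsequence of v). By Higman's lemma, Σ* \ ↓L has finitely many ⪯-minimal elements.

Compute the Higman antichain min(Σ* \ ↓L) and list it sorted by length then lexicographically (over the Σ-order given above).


min(Σ*\↓L) = [dkd, hqhdq, kkqhh].

|Q|=68, |F|=48, |δ|=244 (30 ε).
min D↑ (45 st, q0=0, F={11}): 0:d→1,q→0,h→2,k→3 1:d→1,q→1,h→4,k→5 2:d→4,q→6,h→2,k→7 3:d→8,q→3,h→7,k→9 4:d→4,q→10,h→4,k→5 5:d→11,q→5,h→5,k→12 6:d→10,q→6,h→13,k→14 7:d→15,q→14,h→7,k→16 8:d→8,q→8,h→15,k→12 9:d→17,q→18,h→16,k→9 10:d→10,q→10,h→19,k→5 11:d→11,q→11,h→11,k→11 12:d→11,q→20,h→12,k→12 13:d→21,q→13,h→13,k→22 14:d→23,q→14,h→22,k→24 15:d→15,q→23,h→15,k→12 16:d→25,q→26,h→16,k→16 17:d→17,q→27,h→25,k→12 18:d→27,q→18,h→28,k→18 19:d→21,q→19,h→19,k→5 20:d→11,q→20,h→29,k→20 21:d→21,q→11,h→21,k→30 22:d→21,q→22,h→22,k→31 23:d→23,q→23,h→32,k→12 24:d→33,q→26,h→31,k→24 25:d→25,q→34,h→25,k→12 26:d→34,q→26,h→35,k→26 27:d→27,q→27,h→36,k→20 28:d→36,q→28,h→11,k→28 29:d→11,q→29,h→11,k→29 30:d→11,q→11,h→30,k→30 31:d→21,q→37,h→31,k→31 32:d→21,q→32,h→32,k→12 33:d→33,q→34,h→38,k→12 34:d→34,q→34,h→39,k→20 35:d→40,q→35,h→11,k→35 36:d→36,q→36,h→11,k→29 37:d→41,q→37,h→35,k→37 38:d→21,q→42,h→38,k→12 39:d→40,q→39,h→11,k→29 40:d→40,q→11,h→11,k→43 41:d→41,q→11,h→40,k→44 42:d→41,q→42,h→39,k→20 43:d→11,q→11,h→11,k→43 44:d→11,q→11,h→43,k→44 [Hopcroft].
'dkd': |S_i|=[61, 43, 17, 1] end={s31} — reject; 3/3 deletions ∈↓L.
'hqhdq': run [61, 52, 46, 31, 10, 1] end={s31} — reject; 5/5 deletions ∈↓L.
'kkqhh': |S_i|=[61, 50, 40, 27, 11, 3] end={s22,s31,s37} — reject; 5/5 del acc.
3 words, ⪯-incomp.


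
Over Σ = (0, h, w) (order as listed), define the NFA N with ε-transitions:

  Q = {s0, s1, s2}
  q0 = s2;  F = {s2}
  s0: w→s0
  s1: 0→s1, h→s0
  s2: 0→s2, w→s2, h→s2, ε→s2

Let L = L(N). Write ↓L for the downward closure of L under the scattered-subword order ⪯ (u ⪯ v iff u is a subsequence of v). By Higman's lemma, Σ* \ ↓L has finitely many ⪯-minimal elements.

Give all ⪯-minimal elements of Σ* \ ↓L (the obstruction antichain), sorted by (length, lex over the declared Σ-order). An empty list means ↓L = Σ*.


A = [].

|Q|=3, |F|=1, |δ|=7 (1 ε).
min D↑ (1 st, q0=0, F={}): 0:0→0,h→0,w→0 (ε-aug+det+¬).
L(D↑) = ∅; no obstructions.


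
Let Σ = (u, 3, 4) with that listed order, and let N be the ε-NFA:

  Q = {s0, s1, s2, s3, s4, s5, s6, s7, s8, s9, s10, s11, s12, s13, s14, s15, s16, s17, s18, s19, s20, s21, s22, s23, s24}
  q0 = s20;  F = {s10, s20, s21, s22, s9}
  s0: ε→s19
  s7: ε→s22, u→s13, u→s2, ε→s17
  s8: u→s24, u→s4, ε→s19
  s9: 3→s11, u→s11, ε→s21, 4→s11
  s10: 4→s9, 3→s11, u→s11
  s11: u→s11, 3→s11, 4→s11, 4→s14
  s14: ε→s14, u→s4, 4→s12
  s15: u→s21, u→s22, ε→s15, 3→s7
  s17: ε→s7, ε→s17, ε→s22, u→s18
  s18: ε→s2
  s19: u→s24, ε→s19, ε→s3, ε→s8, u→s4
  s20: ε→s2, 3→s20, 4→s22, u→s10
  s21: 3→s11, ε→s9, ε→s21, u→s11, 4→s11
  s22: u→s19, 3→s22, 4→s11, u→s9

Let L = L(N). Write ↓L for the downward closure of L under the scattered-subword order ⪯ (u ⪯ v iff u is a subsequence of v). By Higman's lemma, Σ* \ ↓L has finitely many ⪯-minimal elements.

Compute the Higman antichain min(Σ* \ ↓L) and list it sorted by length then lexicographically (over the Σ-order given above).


Antichain: [uu, u3, 44].

|Q|=25, |F|=5, |δ|=49 (17 ε).
min D↑ (5 st, q0=0, F={3}): 0:u→1,3→0,4→2 1:u→3,3→3,4→4 2:u→4,3→2,4→3 3:u→3,3→3,4→3 4:u→3,3→3,4→3.
'uu': N↓-sim [14, 11, 5] end={s11,s12,s14,s24,s4} — reject; 2/2 single-dels accept.
'u3': N↓-sim [14, 11, 4] end={s11,s12,s14,s4} rej; 2/2 single-dels accept.
'44': run [14, 11, 4] end={s11,s12,s14,s4} ∉↓L; 2/2 deletions ∈↓L.
3 minimals (antichain).


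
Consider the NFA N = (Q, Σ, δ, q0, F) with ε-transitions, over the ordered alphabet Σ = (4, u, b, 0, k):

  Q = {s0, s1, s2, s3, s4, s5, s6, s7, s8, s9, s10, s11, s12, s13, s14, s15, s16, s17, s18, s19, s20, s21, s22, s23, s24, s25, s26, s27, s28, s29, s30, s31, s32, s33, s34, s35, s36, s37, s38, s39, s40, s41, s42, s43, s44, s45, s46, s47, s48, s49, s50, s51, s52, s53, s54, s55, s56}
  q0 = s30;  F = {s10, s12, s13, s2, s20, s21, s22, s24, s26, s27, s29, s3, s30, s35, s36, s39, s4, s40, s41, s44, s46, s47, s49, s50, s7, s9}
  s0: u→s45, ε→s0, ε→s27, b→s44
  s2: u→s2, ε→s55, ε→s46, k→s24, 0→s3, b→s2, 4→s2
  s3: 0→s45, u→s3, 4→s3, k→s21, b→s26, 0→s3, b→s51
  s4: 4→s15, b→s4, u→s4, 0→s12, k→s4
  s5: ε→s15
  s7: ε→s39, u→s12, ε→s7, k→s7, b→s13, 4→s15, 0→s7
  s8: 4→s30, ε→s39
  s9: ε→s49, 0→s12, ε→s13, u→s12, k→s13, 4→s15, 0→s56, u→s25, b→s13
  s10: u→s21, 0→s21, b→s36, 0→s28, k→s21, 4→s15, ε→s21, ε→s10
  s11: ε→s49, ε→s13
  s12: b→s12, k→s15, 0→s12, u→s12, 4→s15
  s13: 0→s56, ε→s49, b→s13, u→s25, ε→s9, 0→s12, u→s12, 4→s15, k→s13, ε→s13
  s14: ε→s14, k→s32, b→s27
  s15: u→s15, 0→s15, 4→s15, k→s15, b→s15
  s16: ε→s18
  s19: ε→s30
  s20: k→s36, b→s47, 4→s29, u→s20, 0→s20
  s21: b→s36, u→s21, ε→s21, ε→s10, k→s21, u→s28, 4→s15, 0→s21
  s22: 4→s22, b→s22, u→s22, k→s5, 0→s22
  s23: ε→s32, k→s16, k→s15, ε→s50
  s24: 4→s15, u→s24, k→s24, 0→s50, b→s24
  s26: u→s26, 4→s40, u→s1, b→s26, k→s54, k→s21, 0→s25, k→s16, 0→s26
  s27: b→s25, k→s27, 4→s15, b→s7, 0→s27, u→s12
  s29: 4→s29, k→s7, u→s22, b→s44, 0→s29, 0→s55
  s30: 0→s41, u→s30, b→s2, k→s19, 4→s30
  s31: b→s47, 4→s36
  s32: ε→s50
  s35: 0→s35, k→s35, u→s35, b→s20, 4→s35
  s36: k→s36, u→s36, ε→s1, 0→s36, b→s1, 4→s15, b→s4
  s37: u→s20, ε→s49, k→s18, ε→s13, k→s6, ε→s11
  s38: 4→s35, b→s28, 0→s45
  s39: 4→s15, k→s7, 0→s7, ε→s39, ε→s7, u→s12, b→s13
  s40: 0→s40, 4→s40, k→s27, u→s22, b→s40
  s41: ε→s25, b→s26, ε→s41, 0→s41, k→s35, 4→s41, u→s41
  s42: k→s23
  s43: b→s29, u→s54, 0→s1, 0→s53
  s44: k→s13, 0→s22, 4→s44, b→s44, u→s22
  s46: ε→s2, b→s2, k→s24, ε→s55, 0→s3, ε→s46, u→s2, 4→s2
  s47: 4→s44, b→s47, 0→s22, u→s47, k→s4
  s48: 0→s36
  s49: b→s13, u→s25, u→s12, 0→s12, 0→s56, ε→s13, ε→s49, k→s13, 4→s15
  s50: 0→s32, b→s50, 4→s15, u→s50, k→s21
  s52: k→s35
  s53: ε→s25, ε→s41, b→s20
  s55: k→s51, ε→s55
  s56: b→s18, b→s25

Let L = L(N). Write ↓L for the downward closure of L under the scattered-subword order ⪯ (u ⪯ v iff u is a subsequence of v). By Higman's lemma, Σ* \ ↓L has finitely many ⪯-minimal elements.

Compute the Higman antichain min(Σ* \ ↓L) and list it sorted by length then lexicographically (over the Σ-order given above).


min(Σ*\↓L) = [bk4, 0b4uk, 0kbb0k].

|Q|=57, |F|=26, |δ|=219 (41 ε).
min D↑ (22 st, q0=0, F={8}): 0:4→0,u→0,b→1,0→2,k→0 1:4→1,u→1,b→1,0→3,k→4 2:4→2,u→2,b→5,0→2,k→6 3:4→3,u→3,b→5,0→3,k→7 4:4→8,u→4,b→4,0→9,k→4 5:4→10,u→5,b→5,0→5,k→7 6:4→6,u→6,b→11,0→6,k→6 7:4→8,u→7,b→12,0→7,k→7 8:4→8,u→8,b→8,0→8,k→8 9:4→8,u→9,b→9,0→9,k→7 10:4→10,u→13,b→10,0→10,k→14 11:4→15,u→11,b→16,0→11,k→12 12:4→8,u→12,b→17,0→12,k→12 13:4→13,u→13,b→13,0→13,k→8 14:4→8,u→18,b→19,0→14,k→14 15:4→15,u→13,b→20,0→15,k→19 16:4→20,u→16,b→16,0→13,k→17 17:4→8,u→17,b→17,0→18,k→17 18:4→8,u→18,b→18,0→18,k→8 19:4→8,u→18,b→21,0→19,k→19 20:4→20,u→13,b→20,0→13,k→21 21:4→8,u→18,b→21,0→18,k→21 (ε-aug+det+¬).
'bk4': N↓-sim [40, 36, 24, 1] end={s15} ∉↓L; 3/3 single-dels accept.
'0b4uk': |S_i|=[40, 35, 31, 18, 5, 2] end={s15,s5} rej; 5/5 single-dels accept.
'0kbb0k': |S_i|=[40, 35, 28, 21, 14, 7, 2] end={s15,s5} ∉↓L; 6/6 del acc.
3 obstructions.


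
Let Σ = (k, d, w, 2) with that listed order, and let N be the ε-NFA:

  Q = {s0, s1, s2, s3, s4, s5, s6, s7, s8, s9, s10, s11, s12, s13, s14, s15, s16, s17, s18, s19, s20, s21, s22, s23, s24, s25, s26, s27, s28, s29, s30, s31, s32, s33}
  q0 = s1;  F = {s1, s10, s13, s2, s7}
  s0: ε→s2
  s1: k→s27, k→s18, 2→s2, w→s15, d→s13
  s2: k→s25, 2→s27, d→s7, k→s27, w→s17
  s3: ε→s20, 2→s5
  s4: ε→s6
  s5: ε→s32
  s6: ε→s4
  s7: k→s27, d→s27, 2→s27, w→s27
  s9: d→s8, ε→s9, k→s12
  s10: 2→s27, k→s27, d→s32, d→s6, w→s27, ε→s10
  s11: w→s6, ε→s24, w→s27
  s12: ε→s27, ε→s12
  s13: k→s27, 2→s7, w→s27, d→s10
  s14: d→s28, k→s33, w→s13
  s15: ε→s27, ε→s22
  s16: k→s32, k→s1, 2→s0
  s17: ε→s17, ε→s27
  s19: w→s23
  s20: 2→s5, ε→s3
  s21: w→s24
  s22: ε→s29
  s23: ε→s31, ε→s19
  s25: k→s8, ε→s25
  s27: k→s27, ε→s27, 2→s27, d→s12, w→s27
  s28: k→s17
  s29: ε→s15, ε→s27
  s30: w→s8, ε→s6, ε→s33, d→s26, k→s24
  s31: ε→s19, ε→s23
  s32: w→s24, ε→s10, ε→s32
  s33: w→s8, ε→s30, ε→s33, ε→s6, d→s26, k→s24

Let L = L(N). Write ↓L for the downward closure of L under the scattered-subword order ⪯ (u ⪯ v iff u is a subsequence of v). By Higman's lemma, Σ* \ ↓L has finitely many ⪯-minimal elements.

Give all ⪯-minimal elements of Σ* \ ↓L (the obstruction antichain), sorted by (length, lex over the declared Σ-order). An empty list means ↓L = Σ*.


|Q|=34, |F|=5, |δ|=81 (31 ε).
min D↑ (6 st, q0=0, F={1}): 0:k→1,d→2,w→1,2→3 1:k→1,d→1,w→1,2→1 2:k→1,d→4,w→1,2→5 3:k→1,d→5,w→1,2→1 4:k→1,d→4,w→1,2→1 5:k→1,d→1,w→1,2→1 [Hopcroft].
'k': |S_i|=[18, 5] end={s12,s18,s25,s27,s8} — reject; 1/1 deletions ∈↓L.
'w': |S_i|=[18, 7] end={s12,s15,s17,s22,s24,s27,s29} ∉↓L; 1/1 deletions ∈↓L.
'22': run [18, 7, 2] end={s12,s27} rej; 2/2 del acc.
'dd2': |S_i|=[18, 9, 7, 2] end={s12,s27} rej; 3/3 del acc.
'd2d': N↓-sim [18, 9, 3, 2] end={s12,s27} rej; 3/3 del acc.
'2dd': N↓-sim [18, 7, 3, 2] end={s12,s27} rej; 3/3 del acc.
6 obstructions.

min(Σ*\↓L) = [k, w, 22, dd2, d2d, 2dd].
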